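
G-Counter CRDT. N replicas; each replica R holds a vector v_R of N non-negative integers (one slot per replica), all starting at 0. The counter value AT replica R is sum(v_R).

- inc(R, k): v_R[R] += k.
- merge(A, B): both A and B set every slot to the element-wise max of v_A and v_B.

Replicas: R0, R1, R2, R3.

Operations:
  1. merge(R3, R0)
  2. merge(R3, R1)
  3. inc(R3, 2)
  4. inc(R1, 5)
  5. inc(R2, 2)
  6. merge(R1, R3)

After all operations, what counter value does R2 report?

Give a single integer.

Answer: 2

Derivation:
Op 1: merge R3<->R0 -> R3=(0,0,0,0) R0=(0,0,0,0)
Op 2: merge R3<->R1 -> R3=(0,0,0,0) R1=(0,0,0,0)
Op 3: inc R3 by 2 -> R3=(0,0,0,2) value=2
Op 4: inc R1 by 5 -> R1=(0,5,0,0) value=5
Op 5: inc R2 by 2 -> R2=(0,0,2,0) value=2
Op 6: merge R1<->R3 -> R1=(0,5,0,2) R3=(0,5,0,2)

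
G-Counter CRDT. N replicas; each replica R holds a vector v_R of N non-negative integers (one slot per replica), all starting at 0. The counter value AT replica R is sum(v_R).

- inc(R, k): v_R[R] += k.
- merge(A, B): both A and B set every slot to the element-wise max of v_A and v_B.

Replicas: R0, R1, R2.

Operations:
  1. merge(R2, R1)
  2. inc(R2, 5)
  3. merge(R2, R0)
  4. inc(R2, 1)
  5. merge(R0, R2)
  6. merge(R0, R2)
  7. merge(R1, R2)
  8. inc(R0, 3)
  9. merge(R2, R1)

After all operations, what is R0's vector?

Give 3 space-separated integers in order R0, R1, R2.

Answer: 3 0 6

Derivation:
Op 1: merge R2<->R1 -> R2=(0,0,0) R1=(0,0,0)
Op 2: inc R2 by 5 -> R2=(0,0,5) value=5
Op 3: merge R2<->R0 -> R2=(0,0,5) R0=(0,0,5)
Op 4: inc R2 by 1 -> R2=(0,0,6) value=6
Op 5: merge R0<->R2 -> R0=(0,0,6) R2=(0,0,6)
Op 6: merge R0<->R2 -> R0=(0,0,6) R2=(0,0,6)
Op 7: merge R1<->R2 -> R1=(0,0,6) R2=(0,0,6)
Op 8: inc R0 by 3 -> R0=(3,0,6) value=9
Op 9: merge R2<->R1 -> R2=(0,0,6) R1=(0,0,6)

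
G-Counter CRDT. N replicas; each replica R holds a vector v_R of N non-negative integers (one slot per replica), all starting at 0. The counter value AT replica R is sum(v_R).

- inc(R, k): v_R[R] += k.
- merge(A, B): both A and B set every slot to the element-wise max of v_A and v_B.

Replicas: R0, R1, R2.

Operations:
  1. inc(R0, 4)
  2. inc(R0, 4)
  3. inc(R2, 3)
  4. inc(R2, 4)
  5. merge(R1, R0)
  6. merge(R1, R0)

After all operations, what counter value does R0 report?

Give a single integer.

Op 1: inc R0 by 4 -> R0=(4,0,0) value=4
Op 2: inc R0 by 4 -> R0=(8,0,0) value=8
Op 3: inc R2 by 3 -> R2=(0,0,3) value=3
Op 4: inc R2 by 4 -> R2=(0,0,7) value=7
Op 5: merge R1<->R0 -> R1=(8,0,0) R0=(8,0,0)
Op 6: merge R1<->R0 -> R1=(8,0,0) R0=(8,0,0)

Answer: 8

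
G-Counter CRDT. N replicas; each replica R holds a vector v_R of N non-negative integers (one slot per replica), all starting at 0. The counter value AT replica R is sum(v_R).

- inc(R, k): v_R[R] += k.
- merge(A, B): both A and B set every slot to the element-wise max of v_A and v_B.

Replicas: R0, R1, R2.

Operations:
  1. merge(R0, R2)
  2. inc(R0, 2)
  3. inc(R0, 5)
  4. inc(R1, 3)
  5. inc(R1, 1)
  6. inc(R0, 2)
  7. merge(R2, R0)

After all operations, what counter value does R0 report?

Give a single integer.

Answer: 9

Derivation:
Op 1: merge R0<->R2 -> R0=(0,0,0) R2=(0,0,0)
Op 2: inc R0 by 2 -> R0=(2,0,0) value=2
Op 3: inc R0 by 5 -> R0=(7,0,0) value=7
Op 4: inc R1 by 3 -> R1=(0,3,0) value=3
Op 5: inc R1 by 1 -> R1=(0,4,0) value=4
Op 6: inc R0 by 2 -> R0=(9,0,0) value=9
Op 7: merge R2<->R0 -> R2=(9,0,0) R0=(9,0,0)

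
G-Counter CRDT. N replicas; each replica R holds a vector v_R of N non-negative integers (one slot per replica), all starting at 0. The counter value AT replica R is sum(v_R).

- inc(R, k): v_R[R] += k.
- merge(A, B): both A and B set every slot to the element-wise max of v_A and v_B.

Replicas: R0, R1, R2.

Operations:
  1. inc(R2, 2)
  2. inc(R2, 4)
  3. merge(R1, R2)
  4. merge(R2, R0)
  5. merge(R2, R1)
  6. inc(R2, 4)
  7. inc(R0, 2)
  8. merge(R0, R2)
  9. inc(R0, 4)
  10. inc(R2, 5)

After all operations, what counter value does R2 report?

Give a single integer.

Op 1: inc R2 by 2 -> R2=(0,0,2) value=2
Op 2: inc R2 by 4 -> R2=(0,0,6) value=6
Op 3: merge R1<->R2 -> R1=(0,0,6) R2=(0,0,6)
Op 4: merge R2<->R0 -> R2=(0,0,6) R0=(0,0,6)
Op 5: merge R2<->R1 -> R2=(0,0,6) R1=(0,0,6)
Op 6: inc R2 by 4 -> R2=(0,0,10) value=10
Op 7: inc R0 by 2 -> R0=(2,0,6) value=8
Op 8: merge R0<->R2 -> R0=(2,0,10) R2=(2,0,10)
Op 9: inc R0 by 4 -> R0=(6,0,10) value=16
Op 10: inc R2 by 5 -> R2=(2,0,15) value=17

Answer: 17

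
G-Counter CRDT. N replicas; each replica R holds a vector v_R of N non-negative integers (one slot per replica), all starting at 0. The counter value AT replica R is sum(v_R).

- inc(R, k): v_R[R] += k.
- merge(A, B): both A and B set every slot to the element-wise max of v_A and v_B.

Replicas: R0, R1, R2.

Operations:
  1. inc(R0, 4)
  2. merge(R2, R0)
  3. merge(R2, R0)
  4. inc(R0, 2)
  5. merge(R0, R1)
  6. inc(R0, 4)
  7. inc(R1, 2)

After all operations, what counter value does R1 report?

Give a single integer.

Op 1: inc R0 by 4 -> R0=(4,0,0) value=4
Op 2: merge R2<->R0 -> R2=(4,0,0) R0=(4,0,0)
Op 3: merge R2<->R0 -> R2=(4,0,0) R0=(4,0,0)
Op 4: inc R0 by 2 -> R0=(6,0,0) value=6
Op 5: merge R0<->R1 -> R0=(6,0,0) R1=(6,0,0)
Op 6: inc R0 by 4 -> R0=(10,0,0) value=10
Op 7: inc R1 by 2 -> R1=(6,2,0) value=8

Answer: 8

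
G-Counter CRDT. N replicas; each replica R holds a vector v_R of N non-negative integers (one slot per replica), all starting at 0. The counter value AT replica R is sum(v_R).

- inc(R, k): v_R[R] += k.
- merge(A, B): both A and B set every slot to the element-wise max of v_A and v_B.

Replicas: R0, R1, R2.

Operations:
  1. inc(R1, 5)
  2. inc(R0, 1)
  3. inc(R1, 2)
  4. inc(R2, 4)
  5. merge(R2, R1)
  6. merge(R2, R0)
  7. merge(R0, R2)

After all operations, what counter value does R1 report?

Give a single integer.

Answer: 11

Derivation:
Op 1: inc R1 by 5 -> R1=(0,5,0) value=5
Op 2: inc R0 by 1 -> R0=(1,0,0) value=1
Op 3: inc R1 by 2 -> R1=(0,7,0) value=7
Op 4: inc R2 by 4 -> R2=(0,0,4) value=4
Op 5: merge R2<->R1 -> R2=(0,7,4) R1=(0,7,4)
Op 6: merge R2<->R0 -> R2=(1,7,4) R0=(1,7,4)
Op 7: merge R0<->R2 -> R0=(1,7,4) R2=(1,7,4)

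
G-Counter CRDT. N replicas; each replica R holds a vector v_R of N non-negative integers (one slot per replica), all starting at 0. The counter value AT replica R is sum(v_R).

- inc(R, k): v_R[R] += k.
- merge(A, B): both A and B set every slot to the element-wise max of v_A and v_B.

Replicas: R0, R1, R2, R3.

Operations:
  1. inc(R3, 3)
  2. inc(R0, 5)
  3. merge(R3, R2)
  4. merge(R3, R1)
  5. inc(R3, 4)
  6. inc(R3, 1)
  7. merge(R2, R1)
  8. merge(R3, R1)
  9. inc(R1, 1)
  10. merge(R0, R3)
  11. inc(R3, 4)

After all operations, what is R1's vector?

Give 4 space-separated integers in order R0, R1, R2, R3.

Answer: 0 1 0 8

Derivation:
Op 1: inc R3 by 3 -> R3=(0,0,0,3) value=3
Op 2: inc R0 by 5 -> R0=(5,0,0,0) value=5
Op 3: merge R3<->R2 -> R3=(0,0,0,3) R2=(0,0,0,3)
Op 4: merge R3<->R1 -> R3=(0,0,0,3) R1=(0,0,0,3)
Op 5: inc R3 by 4 -> R3=(0,0,0,7) value=7
Op 6: inc R3 by 1 -> R3=(0,0,0,8) value=8
Op 7: merge R2<->R1 -> R2=(0,0,0,3) R1=(0,0,0,3)
Op 8: merge R3<->R1 -> R3=(0,0,0,8) R1=(0,0,0,8)
Op 9: inc R1 by 1 -> R1=(0,1,0,8) value=9
Op 10: merge R0<->R3 -> R0=(5,0,0,8) R3=(5,0,0,8)
Op 11: inc R3 by 4 -> R3=(5,0,0,12) value=17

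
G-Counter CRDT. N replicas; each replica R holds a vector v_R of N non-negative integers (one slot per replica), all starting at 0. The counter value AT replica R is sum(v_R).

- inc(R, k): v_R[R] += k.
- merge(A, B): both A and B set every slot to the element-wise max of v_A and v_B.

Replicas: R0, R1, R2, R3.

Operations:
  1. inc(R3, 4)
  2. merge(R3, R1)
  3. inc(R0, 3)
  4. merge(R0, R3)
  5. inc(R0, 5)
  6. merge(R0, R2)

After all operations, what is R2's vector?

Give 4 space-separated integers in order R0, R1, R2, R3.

Answer: 8 0 0 4

Derivation:
Op 1: inc R3 by 4 -> R3=(0,0,0,4) value=4
Op 2: merge R3<->R1 -> R3=(0,0,0,4) R1=(0,0,0,4)
Op 3: inc R0 by 3 -> R0=(3,0,0,0) value=3
Op 4: merge R0<->R3 -> R0=(3,0,0,4) R3=(3,0,0,4)
Op 5: inc R0 by 5 -> R0=(8,0,0,4) value=12
Op 6: merge R0<->R2 -> R0=(8,0,0,4) R2=(8,0,0,4)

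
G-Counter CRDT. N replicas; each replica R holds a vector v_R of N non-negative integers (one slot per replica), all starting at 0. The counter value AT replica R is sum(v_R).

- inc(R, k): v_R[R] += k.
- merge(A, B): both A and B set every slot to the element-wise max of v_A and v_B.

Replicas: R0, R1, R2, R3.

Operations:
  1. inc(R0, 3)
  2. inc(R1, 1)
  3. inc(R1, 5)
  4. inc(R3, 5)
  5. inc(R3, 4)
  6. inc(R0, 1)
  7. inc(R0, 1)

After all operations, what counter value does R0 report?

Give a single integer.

Answer: 5

Derivation:
Op 1: inc R0 by 3 -> R0=(3,0,0,0) value=3
Op 2: inc R1 by 1 -> R1=(0,1,0,0) value=1
Op 3: inc R1 by 5 -> R1=(0,6,0,0) value=6
Op 4: inc R3 by 5 -> R3=(0,0,0,5) value=5
Op 5: inc R3 by 4 -> R3=(0,0,0,9) value=9
Op 6: inc R0 by 1 -> R0=(4,0,0,0) value=4
Op 7: inc R0 by 1 -> R0=(5,0,0,0) value=5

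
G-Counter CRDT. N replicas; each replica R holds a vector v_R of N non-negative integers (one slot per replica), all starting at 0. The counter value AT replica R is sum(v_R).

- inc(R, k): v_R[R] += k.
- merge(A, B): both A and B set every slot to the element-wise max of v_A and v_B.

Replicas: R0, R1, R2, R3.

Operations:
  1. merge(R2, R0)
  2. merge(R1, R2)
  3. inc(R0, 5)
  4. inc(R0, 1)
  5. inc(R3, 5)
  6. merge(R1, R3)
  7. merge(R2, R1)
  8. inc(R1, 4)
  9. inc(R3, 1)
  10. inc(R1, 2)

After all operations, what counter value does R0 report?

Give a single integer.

Op 1: merge R2<->R0 -> R2=(0,0,0,0) R0=(0,0,0,0)
Op 2: merge R1<->R2 -> R1=(0,0,0,0) R2=(0,0,0,0)
Op 3: inc R0 by 5 -> R0=(5,0,0,0) value=5
Op 4: inc R0 by 1 -> R0=(6,0,0,0) value=6
Op 5: inc R3 by 5 -> R3=(0,0,0,5) value=5
Op 6: merge R1<->R3 -> R1=(0,0,0,5) R3=(0,0,0,5)
Op 7: merge R2<->R1 -> R2=(0,0,0,5) R1=(0,0,0,5)
Op 8: inc R1 by 4 -> R1=(0,4,0,5) value=9
Op 9: inc R3 by 1 -> R3=(0,0,0,6) value=6
Op 10: inc R1 by 2 -> R1=(0,6,0,5) value=11

Answer: 6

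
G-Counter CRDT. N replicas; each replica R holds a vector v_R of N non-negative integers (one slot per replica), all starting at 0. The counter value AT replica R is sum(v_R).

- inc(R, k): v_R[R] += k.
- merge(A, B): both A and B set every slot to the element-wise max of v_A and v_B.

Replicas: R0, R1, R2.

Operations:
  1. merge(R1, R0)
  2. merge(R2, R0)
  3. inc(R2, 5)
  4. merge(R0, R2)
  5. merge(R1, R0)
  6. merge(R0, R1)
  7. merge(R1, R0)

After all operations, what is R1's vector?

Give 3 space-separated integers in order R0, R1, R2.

Op 1: merge R1<->R0 -> R1=(0,0,0) R0=(0,0,0)
Op 2: merge R2<->R0 -> R2=(0,0,0) R0=(0,0,0)
Op 3: inc R2 by 5 -> R2=(0,0,5) value=5
Op 4: merge R0<->R2 -> R0=(0,0,5) R2=(0,0,5)
Op 5: merge R1<->R0 -> R1=(0,0,5) R0=(0,0,5)
Op 6: merge R0<->R1 -> R0=(0,0,5) R1=(0,0,5)
Op 7: merge R1<->R0 -> R1=(0,0,5) R0=(0,0,5)

Answer: 0 0 5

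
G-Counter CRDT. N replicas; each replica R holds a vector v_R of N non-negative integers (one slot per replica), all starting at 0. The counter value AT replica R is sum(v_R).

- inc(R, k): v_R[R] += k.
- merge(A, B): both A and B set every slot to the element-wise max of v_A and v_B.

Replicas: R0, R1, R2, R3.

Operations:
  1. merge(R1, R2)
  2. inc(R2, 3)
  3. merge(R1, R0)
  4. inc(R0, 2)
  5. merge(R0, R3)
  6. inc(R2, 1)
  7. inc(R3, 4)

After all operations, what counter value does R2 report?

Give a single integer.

Op 1: merge R1<->R2 -> R1=(0,0,0,0) R2=(0,0,0,0)
Op 2: inc R2 by 3 -> R2=(0,0,3,0) value=3
Op 3: merge R1<->R0 -> R1=(0,0,0,0) R0=(0,0,0,0)
Op 4: inc R0 by 2 -> R0=(2,0,0,0) value=2
Op 5: merge R0<->R3 -> R0=(2,0,0,0) R3=(2,0,0,0)
Op 6: inc R2 by 1 -> R2=(0,0,4,0) value=4
Op 7: inc R3 by 4 -> R3=(2,0,0,4) value=6

Answer: 4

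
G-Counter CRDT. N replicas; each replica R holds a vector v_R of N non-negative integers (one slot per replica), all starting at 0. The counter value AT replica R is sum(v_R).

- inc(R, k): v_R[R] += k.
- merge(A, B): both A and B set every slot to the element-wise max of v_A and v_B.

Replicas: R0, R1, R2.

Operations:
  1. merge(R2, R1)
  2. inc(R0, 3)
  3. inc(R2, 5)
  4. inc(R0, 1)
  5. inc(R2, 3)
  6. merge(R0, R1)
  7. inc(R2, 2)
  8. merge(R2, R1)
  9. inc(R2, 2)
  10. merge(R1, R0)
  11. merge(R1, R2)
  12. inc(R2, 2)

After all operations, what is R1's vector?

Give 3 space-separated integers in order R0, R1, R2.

Answer: 4 0 12

Derivation:
Op 1: merge R2<->R1 -> R2=(0,0,0) R1=(0,0,0)
Op 2: inc R0 by 3 -> R0=(3,0,0) value=3
Op 3: inc R2 by 5 -> R2=(0,0,5) value=5
Op 4: inc R0 by 1 -> R0=(4,0,0) value=4
Op 5: inc R2 by 3 -> R2=(0,0,8) value=8
Op 6: merge R0<->R1 -> R0=(4,0,0) R1=(4,0,0)
Op 7: inc R2 by 2 -> R2=(0,0,10) value=10
Op 8: merge R2<->R1 -> R2=(4,0,10) R1=(4,0,10)
Op 9: inc R2 by 2 -> R2=(4,0,12) value=16
Op 10: merge R1<->R0 -> R1=(4,0,10) R0=(4,0,10)
Op 11: merge R1<->R2 -> R1=(4,0,12) R2=(4,0,12)
Op 12: inc R2 by 2 -> R2=(4,0,14) value=18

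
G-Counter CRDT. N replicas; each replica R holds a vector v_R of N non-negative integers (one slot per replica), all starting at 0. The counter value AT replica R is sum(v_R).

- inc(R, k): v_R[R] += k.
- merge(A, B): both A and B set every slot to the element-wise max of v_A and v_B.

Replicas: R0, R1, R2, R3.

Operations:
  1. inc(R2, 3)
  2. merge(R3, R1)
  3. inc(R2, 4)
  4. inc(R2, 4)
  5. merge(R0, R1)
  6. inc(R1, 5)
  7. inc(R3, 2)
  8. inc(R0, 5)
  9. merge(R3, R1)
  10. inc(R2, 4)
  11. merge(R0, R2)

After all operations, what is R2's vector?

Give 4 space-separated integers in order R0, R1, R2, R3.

Op 1: inc R2 by 3 -> R2=(0,0,3,0) value=3
Op 2: merge R3<->R1 -> R3=(0,0,0,0) R1=(0,0,0,0)
Op 3: inc R2 by 4 -> R2=(0,0,7,0) value=7
Op 4: inc R2 by 4 -> R2=(0,0,11,0) value=11
Op 5: merge R0<->R1 -> R0=(0,0,0,0) R1=(0,0,0,0)
Op 6: inc R1 by 5 -> R1=(0,5,0,0) value=5
Op 7: inc R3 by 2 -> R3=(0,0,0,2) value=2
Op 8: inc R0 by 5 -> R0=(5,0,0,0) value=5
Op 9: merge R3<->R1 -> R3=(0,5,0,2) R1=(0,5,0,2)
Op 10: inc R2 by 4 -> R2=(0,0,15,0) value=15
Op 11: merge R0<->R2 -> R0=(5,0,15,0) R2=(5,0,15,0)

Answer: 5 0 15 0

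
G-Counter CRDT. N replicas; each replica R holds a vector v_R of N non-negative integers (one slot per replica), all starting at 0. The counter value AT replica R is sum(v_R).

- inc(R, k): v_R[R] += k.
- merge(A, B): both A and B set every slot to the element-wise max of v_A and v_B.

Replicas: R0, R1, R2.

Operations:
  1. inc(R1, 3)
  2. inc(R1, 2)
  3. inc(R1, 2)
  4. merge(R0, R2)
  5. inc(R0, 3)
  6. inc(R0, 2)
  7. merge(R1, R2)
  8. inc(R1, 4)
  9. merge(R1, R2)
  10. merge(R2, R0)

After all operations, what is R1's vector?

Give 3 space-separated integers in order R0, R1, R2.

Op 1: inc R1 by 3 -> R1=(0,3,0) value=3
Op 2: inc R1 by 2 -> R1=(0,5,0) value=5
Op 3: inc R1 by 2 -> R1=(0,7,0) value=7
Op 4: merge R0<->R2 -> R0=(0,0,0) R2=(0,0,0)
Op 5: inc R0 by 3 -> R0=(3,0,0) value=3
Op 6: inc R0 by 2 -> R0=(5,0,0) value=5
Op 7: merge R1<->R2 -> R1=(0,7,0) R2=(0,7,0)
Op 8: inc R1 by 4 -> R1=(0,11,0) value=11
Op 9: merge R1<->R2 -> R1=(0,11,0) R2=(0,11,0)
Op 10: merge R2<->R0 -> R2=(5,11,0) R0=(5,11,0)

Answer: 0 11 0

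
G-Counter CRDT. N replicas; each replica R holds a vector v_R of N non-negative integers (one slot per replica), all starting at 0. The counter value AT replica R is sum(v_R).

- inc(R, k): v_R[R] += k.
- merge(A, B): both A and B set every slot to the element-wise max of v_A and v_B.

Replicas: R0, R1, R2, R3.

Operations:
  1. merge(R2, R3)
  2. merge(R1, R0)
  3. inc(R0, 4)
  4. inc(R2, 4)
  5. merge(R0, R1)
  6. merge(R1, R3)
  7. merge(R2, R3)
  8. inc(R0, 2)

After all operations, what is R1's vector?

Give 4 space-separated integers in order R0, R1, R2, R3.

Op 1: merge R2<->R3 -> R2=(0,0,0,0) R3=(0,0,0,0)
Op 2: merge R1<->R0 -> R1=(0,0,0,0) R0=(0,0,0,0)
Op 3: inc R0 by 4 -> R0=(4,0,0,0) value=4
Op 4: inc R2 by 4 -> R2=(0,0,4,0) value=4
Op 5: merge R0<->R1 -> R0=(4,0,0,0) R1=(4,0,0,0)
Op 6: merge R1<->R3 -> R1=(4,0,0,0) R3=(4,0,0,0)
Op 7: merge R2<->R3 -> R2=(4,0,4,0) R3=(4,0,4,0)
Op 8: inc R0 by 2 -> R0=(6,0,0,0) value=6

Answer: 4 0 0 0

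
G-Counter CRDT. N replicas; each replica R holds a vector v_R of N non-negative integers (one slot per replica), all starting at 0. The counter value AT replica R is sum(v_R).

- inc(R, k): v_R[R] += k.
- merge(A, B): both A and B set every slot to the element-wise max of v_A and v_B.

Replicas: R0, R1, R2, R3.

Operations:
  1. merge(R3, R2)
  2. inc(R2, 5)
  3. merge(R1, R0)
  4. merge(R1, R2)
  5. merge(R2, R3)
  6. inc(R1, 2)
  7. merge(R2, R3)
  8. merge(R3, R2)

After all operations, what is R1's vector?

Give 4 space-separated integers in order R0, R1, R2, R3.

Op 1: merge R3<->R2 -> R3=(0,0,0,0) R2=(0,0,0,0)
Op 2: inc R2 by 5 -> R2=(0,0,5,0) value=5
Op 3: merge R1<->R0 -> R1=(0,0,0,0) R0=(0,0,0,0)
Op 4: merge R1<->R2 -> R1=(0,0,5,0) R2=(0,0,5,0)
Op 5: merge R2<->R3 -> R2=(0,0,5,0) R3=(0,0,5,0)
Op 6: inc R1 by 2 -> R1=(0,2,5,0) value=7
Op 7: merge R2<->R3 -> R2=(0,0,5,0) R3=(0,0,5,0)
Op 8: merge R3<->R2 -> R3=(0,0,5,0) R2=(0,0,5,0)

Answer: 0 2 5 0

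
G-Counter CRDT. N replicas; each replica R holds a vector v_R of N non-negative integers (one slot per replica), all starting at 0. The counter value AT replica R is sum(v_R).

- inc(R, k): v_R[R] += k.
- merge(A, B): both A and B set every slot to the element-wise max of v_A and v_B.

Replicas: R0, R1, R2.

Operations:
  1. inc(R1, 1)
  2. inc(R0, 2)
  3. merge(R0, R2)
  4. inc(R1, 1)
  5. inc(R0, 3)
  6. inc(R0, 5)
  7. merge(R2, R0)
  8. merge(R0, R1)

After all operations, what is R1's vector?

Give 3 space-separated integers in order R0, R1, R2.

Op 1: inc R1 by 1 -> R1=(0,1,0) value=1
Op 2: inc R0 by 2 -> R0=(2,0,0) value=2
Op 3: merge R0<->R2 -> R0=(2,0,0) R2=(2,0,0)
Op 4: inc R1 by 1 -> R1=(0,2,0) value=2
Op 5: inc R0 by 3 -> R0=(5,0,0) value=5
Op 6: inc R0 by 5 -> R0=(10,0,0) value=10
Op 7: merge R2<->R0 -> R2=(10,0,0) R0=(10,0,0)
Op 8: merge R0<->R1 -> R0=(10,2,0) R1=(10,2,0)

Answer: 10 2 0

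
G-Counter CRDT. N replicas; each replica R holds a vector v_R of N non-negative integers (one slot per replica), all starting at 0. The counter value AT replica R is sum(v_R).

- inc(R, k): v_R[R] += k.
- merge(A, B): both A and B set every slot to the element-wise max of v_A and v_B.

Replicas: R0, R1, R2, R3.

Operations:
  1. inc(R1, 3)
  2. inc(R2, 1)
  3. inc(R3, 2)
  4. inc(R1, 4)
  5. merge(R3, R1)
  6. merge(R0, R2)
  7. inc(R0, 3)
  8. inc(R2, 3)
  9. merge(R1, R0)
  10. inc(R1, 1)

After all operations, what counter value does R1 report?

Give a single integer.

Op 1: inc R1 by 3 -> R1=(0,3,0,0) value=3
Op 2: inc R2 by 1 -> R2=(0,0,1,0) value=1
Op 3: inc R3 by 2 -> R3=(0,0,0,2) value=2
Op 4: inc R1 by 4 -> R1=(0,7,0,0) value=7
Op 5: merge R3<->R1 -> R3=(0,7,0,2) R1=(0,7,0,2)
Op 6: merge R0<->R2 -> R0=(0,0,1,0) R2=(0,0,1,0)
Op 7: inc R0 by 3 -> R0=(3,0,1,0) value=4
Op 8: inc R2 by 3 -> R2=(0,0,4,0) value=4
Op 9: merge R1<->R0 -> R1=(3,7,1,2) R0=(3,7,1,2)
Op 10: inc R1 by 1 -> R1=(3,8,1,2) value=14

Answer: 14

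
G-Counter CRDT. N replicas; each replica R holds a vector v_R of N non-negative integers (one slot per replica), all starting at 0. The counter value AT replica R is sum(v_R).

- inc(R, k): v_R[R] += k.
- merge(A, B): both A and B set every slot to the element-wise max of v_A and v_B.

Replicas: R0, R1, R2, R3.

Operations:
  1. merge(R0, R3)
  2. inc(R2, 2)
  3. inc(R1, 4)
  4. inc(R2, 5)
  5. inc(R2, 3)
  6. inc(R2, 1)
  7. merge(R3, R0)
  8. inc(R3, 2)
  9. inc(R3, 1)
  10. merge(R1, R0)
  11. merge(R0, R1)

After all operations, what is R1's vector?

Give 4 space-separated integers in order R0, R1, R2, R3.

Op 1: merge R0<->R3 -> R0=(0,0,0,0) R3=(0,0,0,0)
Op 2: inc R2 by 2 -> R2=(0,0,2,0) value=2
Op 3: inc R1 by 4 -> R1=(0,4,0,0) value=4
Op 4: inc R2 by 5 -> R2=(0,0,7,0) value=7
Op 5: inc R2 by 3 -> R2=(0,0,10,0) value=10
Op 6: inc R2 by 1 -> R2=(0,0,11,0) value=11
Op 7: merge R3<->R0 -> R3=(0,0,0,0) R0=(0,0,0,0)
Op 8: inc R3 by 2 -> R3=(0,0,0,2) value=2
Op 9: inc R3 by 1 -> R3=(0,0,0,3) value=3
Op 10: merge R1<->R0 -> R1=(0,4,0,0) R0=(0,4,0,0)
Op 11: merge R0<->R1 -> R0=(0,4,0,0) R1=(0,4,0,0)

Answer: 0 4 0 0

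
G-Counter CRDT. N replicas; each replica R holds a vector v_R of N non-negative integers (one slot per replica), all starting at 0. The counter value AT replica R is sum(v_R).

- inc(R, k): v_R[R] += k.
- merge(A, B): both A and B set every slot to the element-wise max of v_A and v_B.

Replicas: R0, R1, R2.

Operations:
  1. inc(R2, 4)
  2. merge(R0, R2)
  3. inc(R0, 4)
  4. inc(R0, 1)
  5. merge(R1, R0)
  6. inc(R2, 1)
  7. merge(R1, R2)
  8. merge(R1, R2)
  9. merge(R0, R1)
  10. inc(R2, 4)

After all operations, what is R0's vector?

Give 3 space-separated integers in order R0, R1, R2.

Answer: 5 0 5

Derivation:
Op 1: inc R2 by 4 -> R2=(0,0,4) value=4
Op 2: merge R0<->R2 -> R0=(0,0,4) R2=(0,0,4)
Op 3: inc R0 by 4 -> R0=(4,0,4) value=8
Op 4: inc R0 by 1 -> R0=(5,0,4) value=9
Op 5: merge R1<->R0 -> R1=(5,0,4) R0=(5,0,4)
Op 6: inc R2 by 1 -> R2=(0,0,5) value=5
Op 7: merge R1<->R2 -> R1=(5,0,5) R2=(5,0,5)
Op 8: merge R1<->R2 -> R1=(5,0,5) R2=(5,0,5)
Op 9: merge R0<->R1 -> R0=(5,0,5) R1=(5,0,5)
Op 10: inc R2 by 4 -> R2=(5,0,9) value=14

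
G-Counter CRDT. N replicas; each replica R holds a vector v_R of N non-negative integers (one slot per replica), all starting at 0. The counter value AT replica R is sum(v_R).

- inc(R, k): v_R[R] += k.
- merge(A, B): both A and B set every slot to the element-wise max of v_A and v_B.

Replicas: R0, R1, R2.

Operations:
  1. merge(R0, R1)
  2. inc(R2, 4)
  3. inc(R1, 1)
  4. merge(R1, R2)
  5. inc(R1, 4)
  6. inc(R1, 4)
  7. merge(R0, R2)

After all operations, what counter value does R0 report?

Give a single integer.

Op 1: merge R0<->R1 -> R0=(0,0,0) R1=(0,0,0)
Op 2: inc R2 by 4 -> R2=(0,0,4) value=4
Op 3: inc R1 by 1 -> R1=(0,1,0) value=1
Op 4: merge R1<->R2 -> R1=(0,1,4) R2=(0,1,4)
Op 5: inc R1 by 4 -> R1=(0,5,4) value=9
Op 6: inc R1 by 4 -> R1=(0,9,4) value=13
Op 7: merge R0<->R2 -> R0=(0,1,4) R2=(0,1,4)

Answer: 5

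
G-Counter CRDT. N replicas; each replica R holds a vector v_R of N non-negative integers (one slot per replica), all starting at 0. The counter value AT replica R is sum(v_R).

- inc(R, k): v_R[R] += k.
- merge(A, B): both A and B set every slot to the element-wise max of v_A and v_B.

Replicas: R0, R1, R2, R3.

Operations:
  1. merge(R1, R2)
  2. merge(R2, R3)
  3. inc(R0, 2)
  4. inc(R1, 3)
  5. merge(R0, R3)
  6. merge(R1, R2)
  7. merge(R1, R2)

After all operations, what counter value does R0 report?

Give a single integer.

Answer: 2

Derivation:
Op 1: merge R1<->R2 -> R1=(0,0,0,0) R2=(0,0,0,0)
Op 2: merge R2<->R3 -> R2=(0,0,0,0) R3=(0,0,0,0)
Op 3: inc R0 by 2 -> R0=(2,0,0,0) value=2
Op 4: inc R1 by 3 -> R1=(0,3,0,0) value=3
Op 5: merge R0<->R3 -> R0=(2,0,0,0) R3=(2,0,0,0)
Op 6: merge R1<->R2 -> R1=(0,3,0,0) R2=(0,3,0,0)
Op 7: merge R1<->R2 -> R1=(0,3,0,0) R2=(0,3,0,0)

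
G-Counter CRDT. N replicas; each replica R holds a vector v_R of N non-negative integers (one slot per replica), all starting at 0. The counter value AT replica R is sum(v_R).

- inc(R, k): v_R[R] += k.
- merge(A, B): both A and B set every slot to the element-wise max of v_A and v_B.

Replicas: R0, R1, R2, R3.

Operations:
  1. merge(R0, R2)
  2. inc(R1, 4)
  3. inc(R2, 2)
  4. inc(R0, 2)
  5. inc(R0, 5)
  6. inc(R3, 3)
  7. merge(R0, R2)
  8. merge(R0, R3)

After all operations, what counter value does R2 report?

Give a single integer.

Op 1: merge R0<->R2 -> R0=(0,0,0,0) R2=(0,0,0,0)
Op 2: inc R1 by 4 -> R1=(0,4,0,0) value=4
Op 3: inc R2 by 2 -> R2=(0,0,2,0) value=2
Op 4: inc R0 by 2 -> R0=(2,0,0,0) value=2
Op 5: inc R0 by 5 -> R0=(7,0,0,0) value=7
Op 6: inc R3 by 3 -> R3=(0,0,0,3) value=3
Op 7: merge R0<->R2 -> R0=(7,0,2,0) R2=(7,0,2,0)
Op 8: merge R0<->R3 -> R0=(7,0,2,3) R3=(7,0,2,3)

Answer: 9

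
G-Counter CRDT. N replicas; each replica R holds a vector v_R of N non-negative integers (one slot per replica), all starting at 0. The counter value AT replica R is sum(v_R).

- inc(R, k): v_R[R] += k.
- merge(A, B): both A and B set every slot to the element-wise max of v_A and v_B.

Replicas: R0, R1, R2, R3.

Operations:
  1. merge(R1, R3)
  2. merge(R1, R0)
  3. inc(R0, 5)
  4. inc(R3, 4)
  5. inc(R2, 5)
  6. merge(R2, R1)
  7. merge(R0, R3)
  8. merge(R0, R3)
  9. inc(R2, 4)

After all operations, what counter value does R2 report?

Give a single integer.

Op 1: merge R1<->R3 -> R1=(0,0,0,0) R3=(0,0,0,0)
Op 2: merge R1<->R0 -> R1=(0,0,0,0) R0=(0,0,0,0)
Op 3: inc R0 by 5 -> R0=(5,0,0,0) value=5
Op 4: inc R3 by 4 -> R3=(0,0,0,4) value=4
Op 5: inc R2 by 5 -> R2=(0,0,5,0) value=5
Op 6: merge R2<->R1 -> R2=(0,0,5,0) R1=(0,0,5,0)
Op 7: merge R0<->R3 -> R0=(5,0,0,4) R3=(5,0,0,4)
Op 8: merge R0<->R3 -> R0=(5,0,0,4) R3=(5,0,0,4)
Op 9: inc R2 by 4 -> R2=(0,0,9,0) value=9

Answer: 9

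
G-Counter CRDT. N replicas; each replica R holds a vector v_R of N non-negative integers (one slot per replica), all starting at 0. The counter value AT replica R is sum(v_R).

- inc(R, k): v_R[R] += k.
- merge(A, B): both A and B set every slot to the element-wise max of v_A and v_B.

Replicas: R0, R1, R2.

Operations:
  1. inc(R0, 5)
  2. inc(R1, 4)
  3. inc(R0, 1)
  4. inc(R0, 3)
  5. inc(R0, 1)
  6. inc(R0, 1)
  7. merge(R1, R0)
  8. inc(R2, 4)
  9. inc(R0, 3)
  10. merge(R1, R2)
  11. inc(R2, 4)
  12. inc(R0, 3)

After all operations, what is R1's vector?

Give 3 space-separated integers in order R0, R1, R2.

Op 1: inc R0 by 5 -> R0=(5,0,0) value=5
Op 2: inc R1 by 4 -> R1=(0,4,0) value=4
Op 3: inc R0 by 1 -> R0=(6,0,0) value=6
Op 4: inc R0 by 3 -> R0=(9,0,0) value=9
Op 5: inc R0 by 1 -> R0=(10,0,0) value=10
Op 6: inc R0 by 1 -> R0=(11,0,0) value=11
Op 7: merge R1<->R0 -> R1=(11,4,0) R0=(11,4,0)
Op 8: inc R2 by 4 -> R2=(0,0,4) value=4
Op 9: inc R0 by 3 -> R0=(14,4,0) value=18
Op 10: merge R1<->R2 -> R1=(11,4,4) R2=(11,4,4)
Op 11: inc R2 by 4 -> R2=(11,4,8) value=23
Op 12: inc R0 by 3 -> R0=(17,4,0) value=21

Answer: 11 4 4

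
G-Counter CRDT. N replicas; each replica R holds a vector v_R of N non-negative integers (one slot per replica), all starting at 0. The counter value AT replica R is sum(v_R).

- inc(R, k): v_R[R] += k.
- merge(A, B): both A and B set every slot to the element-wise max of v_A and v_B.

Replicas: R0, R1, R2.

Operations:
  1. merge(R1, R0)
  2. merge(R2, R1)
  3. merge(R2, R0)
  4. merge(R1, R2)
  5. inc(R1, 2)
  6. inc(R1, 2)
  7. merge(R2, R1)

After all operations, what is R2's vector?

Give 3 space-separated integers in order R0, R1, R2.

Answer: 0 4 0

Derivation:
Op 1: merge R1<->R0 -> R1=(0,0,0) R0=(0,0,0)
Op 2: merge R2<->R1 -> R2=(0,0,0) R1=(0,0,0)
Op 3: merge R2<->R0 -> R2=(0,0,0) R0=(0,0,0)
Op 4: merge R1<->R2 -> R1=(0,0,0) R2=(0,0,0)
Op 5: inc R1 by 2 -> R1=(0,2,0) value=2
Op 6: inc R1 by 2 -> R1=(0,4,0) value=4
Op 7: merge R2<->R1 -> R2=(0,4,0) R1=(0,4,0)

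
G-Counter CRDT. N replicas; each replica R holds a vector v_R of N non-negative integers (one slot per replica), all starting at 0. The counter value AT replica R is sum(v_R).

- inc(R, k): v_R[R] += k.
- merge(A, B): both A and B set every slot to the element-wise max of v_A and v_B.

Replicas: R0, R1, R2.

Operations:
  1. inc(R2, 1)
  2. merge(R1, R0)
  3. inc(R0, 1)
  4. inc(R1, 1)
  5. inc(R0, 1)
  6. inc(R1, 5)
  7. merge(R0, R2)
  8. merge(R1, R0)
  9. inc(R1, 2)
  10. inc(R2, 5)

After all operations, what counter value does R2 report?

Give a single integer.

Answer: 8

Derivation:
Op 1: inc R2 by 1 -> R2=(0,0,1) value=1
Op 2: merge R1<->R0 -> R1=(0,0,0) R0=(0,0,0)
Op 3: inc R0 by 1 -> R0=(1,0,0) value=1
Op 4: inc R1 by 1 -> R1=(0,1,0) value=1
Op 5: inc R0 by 1 -> R0=(2,0,0) value=2
Op 6: inc R1 by 5 -> R1=(0,6,0) value=6
Op 7: merge R0<->R2 -> R0=(2,0,1) R2=(2,0,1)
Op 8: merge R1<->R0 -> R1=(2,6,1) R0=(2,6,1)
Op 9: inc R1 by 2 -> R1=(2,8,1) value=11
Op 10: inc R2 by 5 -> R2=(2,0,6) value=8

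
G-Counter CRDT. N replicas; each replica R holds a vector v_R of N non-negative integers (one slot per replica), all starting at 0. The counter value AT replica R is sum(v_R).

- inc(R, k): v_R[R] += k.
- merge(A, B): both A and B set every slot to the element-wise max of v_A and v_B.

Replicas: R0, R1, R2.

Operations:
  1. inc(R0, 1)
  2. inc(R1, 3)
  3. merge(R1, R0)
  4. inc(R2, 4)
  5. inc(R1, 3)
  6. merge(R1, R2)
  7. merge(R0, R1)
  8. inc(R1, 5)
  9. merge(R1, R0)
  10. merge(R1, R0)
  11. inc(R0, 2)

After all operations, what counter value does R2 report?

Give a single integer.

Answer: 11

Derivation:
Op 1: inc R0 by 1 -> R0=(1,0,0) value=1
Op 2: inc R1 by 3 -> R1=(0,3,0) value=3
Op 3: merge R1<->R0 -> R1=(1,3,0) R0=(1,3,0)
Op 4: inc R2 by 4 -> R2=(0,0,4) value=4
Op 5: inc R1 by 3 -> R1=(1,6,0) value=7
Op 6: merge R1<->R2 -> R1=(1,6,4) R2=(1,6,4)
Op 7: merge R0<->R1 -> R0=(1,6,4) R1=(1,6,4)
Op 8: inc R1 by 5 -> R1=(1,11,4) value=16
Op 9: merge R1<->R0 -> R1=(1,11,4) R0=(1,11,4)
Op 10: merge R1<->R0 -> R1=(1,11,4) R0=(1,11,4)
Op 11: inc R0 by 2 -> R0=(3,11,4) value=18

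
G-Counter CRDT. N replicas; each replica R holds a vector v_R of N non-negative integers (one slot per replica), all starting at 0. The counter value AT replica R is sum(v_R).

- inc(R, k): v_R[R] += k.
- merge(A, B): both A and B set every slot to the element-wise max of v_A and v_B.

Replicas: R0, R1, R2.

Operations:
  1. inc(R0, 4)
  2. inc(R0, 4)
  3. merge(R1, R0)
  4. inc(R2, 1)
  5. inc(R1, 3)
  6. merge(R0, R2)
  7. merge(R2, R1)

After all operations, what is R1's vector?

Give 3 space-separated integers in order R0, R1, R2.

Op 1: inc R0 by 4 -> R0=(4,0,0) value=4
Op 2: inc R0 by 4 -> R0=(8,0,0) value=8
Op 3: merge R1<->R0 -> R1=(8,0,0) R0=(8,0,0)
Op 4: inc R2 by 1 -> R2=(0,0,1) value=1
Op 5: inc R1 by 3 -> R1=(8,3,0) value=11
Op 6: merge R0<->R2 -> R0=(8,0,1) R2=(8,0,1)
Op 7: merge R2<->R1 -> R2=(8,3,1) R1=(8,3,1)

Answer: 8 3 1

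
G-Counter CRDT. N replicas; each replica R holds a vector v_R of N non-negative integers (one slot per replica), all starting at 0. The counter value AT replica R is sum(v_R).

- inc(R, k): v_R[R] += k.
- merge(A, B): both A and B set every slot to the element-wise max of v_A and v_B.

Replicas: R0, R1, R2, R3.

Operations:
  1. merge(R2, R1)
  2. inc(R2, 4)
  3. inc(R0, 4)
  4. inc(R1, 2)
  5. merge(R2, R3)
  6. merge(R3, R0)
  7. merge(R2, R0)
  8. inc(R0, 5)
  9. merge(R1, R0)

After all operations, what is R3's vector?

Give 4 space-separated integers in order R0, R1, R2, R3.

Answer: 4 0 4 0

Derivation:
Op 1: merge R2<->R1 -> R2=(0,0,0,0) R1=(0,0,0,0)
Op 2: inc R2 by 4 -> R2=(0,0,4,0) value=4
Op 3: inc R0 by 4 -> R0=(4,0,0,0) value=4
Op 4: inc R1 by 2 -> R1=(0,2,0,0) value=2
Op 5: merge R2<->R3 -> R2=(0,0,4,0) R3=(0,0,4,0)
Op 6: merge R3<->R0 -> R3=(4,0,4,0) R0=(4,0,4,0)
Op 7: merge R2<->R0 -> R2=(4,0,4,0) R0=(4,0,4,0)
Op 8: inc R0 by 5 -> R0=(9,0,4,0) value=13
Op 9: merge R1<->R0 -> R1=(9,2,4,0) R0=(9,2,4,0)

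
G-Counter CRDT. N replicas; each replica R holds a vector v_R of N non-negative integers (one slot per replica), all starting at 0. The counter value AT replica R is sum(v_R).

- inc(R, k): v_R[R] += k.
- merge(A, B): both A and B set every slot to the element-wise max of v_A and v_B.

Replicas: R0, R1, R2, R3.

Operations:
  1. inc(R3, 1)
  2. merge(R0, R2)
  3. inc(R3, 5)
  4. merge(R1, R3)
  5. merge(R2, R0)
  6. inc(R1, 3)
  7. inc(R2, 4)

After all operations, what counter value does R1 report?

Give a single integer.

Op 1: inc R3 by 1 -> R3=(0,0,0,1) value=1
Op 2: merge R0<->R2 -> R0=(0,0,0,0) R2=(0,0,0,0)
Op 3: inc R3 by 5 -> R3=(0,0,0,6) value=6
Op 4: merge R1<->R3 -> R1=(0,0,0,6) R3=(0,0,0,6)
Op 5: merge R2<->R0 -> R2=(0,0,0,0) R0=(0,0,0,0)
Op 6: inc R1 by 3 -> R1=(0,3,0,6) value=9
Op 7: inc R2 by 4 -> R2=(0,0,4,0) value=4

Answer: 9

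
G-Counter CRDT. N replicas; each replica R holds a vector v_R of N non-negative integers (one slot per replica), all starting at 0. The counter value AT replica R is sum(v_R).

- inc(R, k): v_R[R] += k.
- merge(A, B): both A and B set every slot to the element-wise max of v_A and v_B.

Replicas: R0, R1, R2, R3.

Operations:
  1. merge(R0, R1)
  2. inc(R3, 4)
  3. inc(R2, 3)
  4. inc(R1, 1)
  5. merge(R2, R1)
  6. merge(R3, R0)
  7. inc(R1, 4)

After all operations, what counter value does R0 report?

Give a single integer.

Op 1: merge R0<->R1 -> R0=(0,0,0,0) R1=(0,0,0,0)
Op 2: inc R3 by 4 -> R3=(0,0,0,4) value=4
Op 3: inc R2 by 3 -> R2=(0,0,3,0) value=3
Op 4: inc R1 by 1 -> R1=(0,1,0,0) value=1
Op 5: merge R2<->R1 -> R2=(0,1,3,0) R1=(0,1,3,0)
Op 6: merge R3<->R0 -> R3=(0,0,0,4) R0=(0,0,0,4)
Op 7: inc R1 by 4 -> R1=(0,5,3,0) value=8

Answer: 4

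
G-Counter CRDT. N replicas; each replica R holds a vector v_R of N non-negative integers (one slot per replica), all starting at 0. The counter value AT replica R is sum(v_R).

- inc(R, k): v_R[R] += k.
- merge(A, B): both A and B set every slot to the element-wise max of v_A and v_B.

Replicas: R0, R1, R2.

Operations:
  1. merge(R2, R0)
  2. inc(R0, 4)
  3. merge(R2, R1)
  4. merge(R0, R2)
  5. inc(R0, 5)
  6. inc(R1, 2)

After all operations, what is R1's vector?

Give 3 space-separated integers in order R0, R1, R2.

Answer: 0 2 0

Derivation:
Op 1: merge R2<->R0 -> R2=(0,0,0) R0=(0,0,0)
Op 2: inc R0 by 4 -> R0=(4,0,0) value=4
Op 3: merge R2<->R1 -> R2=(0,0,0) R1=(0,0,0)
Op 4: merge R0<->R2 -> R0=(4,0,0) R2=(4,0,0)
Op 5: inc R0 by 5 -> R0=(9,0,0) value=9
Op 6: inc R1 by 2 -> R1=(0,2,0) value=2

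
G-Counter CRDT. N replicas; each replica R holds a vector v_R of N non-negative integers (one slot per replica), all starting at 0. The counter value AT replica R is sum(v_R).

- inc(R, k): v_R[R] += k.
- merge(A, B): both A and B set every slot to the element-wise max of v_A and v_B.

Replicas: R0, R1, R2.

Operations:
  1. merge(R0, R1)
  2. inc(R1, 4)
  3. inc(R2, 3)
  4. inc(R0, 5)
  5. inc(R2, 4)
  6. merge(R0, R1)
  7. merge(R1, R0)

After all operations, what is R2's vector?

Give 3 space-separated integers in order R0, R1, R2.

Answer: 0 0 7

Derivation:
Op 1: merge R0<->R1 -> R0=(0,0,0) R1=(0,0,0)
Op 2: inc R1 by 4 -> R1=(0,4,0) value=4
Op 3: inc R2 by 3 -> R2=(0,0,3) value=3
Op 4: inc R0 by 5 -> R0=(5,0,0) value=5
Op 5: inc R2 by 4 -> R2=(0,0,7) value=7
Op 6: merge R0<->R1 -> R0=(5,4,0) R1=(5,4,0)
Op 7: merge R1<->R0 -> R1=(5,4,0) R0=(5,4,0)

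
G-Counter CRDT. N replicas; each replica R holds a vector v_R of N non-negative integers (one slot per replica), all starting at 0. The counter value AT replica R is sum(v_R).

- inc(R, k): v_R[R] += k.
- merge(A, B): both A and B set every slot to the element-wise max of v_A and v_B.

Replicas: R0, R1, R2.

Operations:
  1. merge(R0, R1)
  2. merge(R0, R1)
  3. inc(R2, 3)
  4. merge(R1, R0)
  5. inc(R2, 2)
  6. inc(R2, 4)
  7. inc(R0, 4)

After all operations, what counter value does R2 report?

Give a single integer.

Op 1: merge R0<->R1 -> R0=(0,0,0) R1=(0,0,0)
Op 2: merge R0<->R1 -> R0=(0,0,0) R1=(0,0,0)
Op 3: inc R2 by 3 -> R2=(0,0,3) value=3
Op 4: merge R1<->R0 -> R1=(0,0,0) R0=(0,0,0)
Op 5: inc R2 by 2 -> R2=(0,0,5) value=5
Op 6: inc R2 by 4 -> R2=(0,0,9) value=9
Op 7: inc R0 by 4 -> R0=(4,0,0) value=4

Answer: 9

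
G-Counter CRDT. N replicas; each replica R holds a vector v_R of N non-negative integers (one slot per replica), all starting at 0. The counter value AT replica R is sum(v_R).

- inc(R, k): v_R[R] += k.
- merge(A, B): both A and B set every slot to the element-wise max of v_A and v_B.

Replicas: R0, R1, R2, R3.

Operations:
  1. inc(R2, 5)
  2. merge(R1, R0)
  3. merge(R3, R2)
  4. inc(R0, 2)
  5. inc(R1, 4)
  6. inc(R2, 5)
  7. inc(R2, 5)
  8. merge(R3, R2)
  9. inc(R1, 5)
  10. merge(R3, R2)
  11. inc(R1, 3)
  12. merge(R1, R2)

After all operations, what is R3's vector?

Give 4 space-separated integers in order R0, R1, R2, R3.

Op 1: inc R2 by 5 -> R2=(0,0,5,0) value=5
Op 2: merge R1<->R0 -> R1=(0,0,0,0) R0=(0,0,0,0)
Op 3: merge R3<->R2 -> R3=(0,0,5,0) R2=(0,0,5,0)
Op 4: inc R0 by 2 -> R0=(2,0,0,0) value=2
Op 5: inc R1 by 4 -> R1=(0,4,0,0) value=4
Op 6: inc R2 by 5 -> R2=(0,0,10,0) value=10
Op 7: inc R2 by 5 -> R2=(0,0,15,0) value=15
Op 8: merge R3<->R2 -> R3=(0,0,15,0) R2=(0,0,15,0)
Op 9: inc R1 by 5 -> R1=(0,9,0,0) value=9
Op 10: merge R3<->R2 -> R3=(0,0,15,0) R2=(0,0,15,0)
Op 11: inc R1 by 3 -> R1=(0,12,0,0) value=12
Op 12: merge R1<->R2 -> R1=(0,12,15,0) R2=(0,12,15,0)

Answer: 0 0 15 0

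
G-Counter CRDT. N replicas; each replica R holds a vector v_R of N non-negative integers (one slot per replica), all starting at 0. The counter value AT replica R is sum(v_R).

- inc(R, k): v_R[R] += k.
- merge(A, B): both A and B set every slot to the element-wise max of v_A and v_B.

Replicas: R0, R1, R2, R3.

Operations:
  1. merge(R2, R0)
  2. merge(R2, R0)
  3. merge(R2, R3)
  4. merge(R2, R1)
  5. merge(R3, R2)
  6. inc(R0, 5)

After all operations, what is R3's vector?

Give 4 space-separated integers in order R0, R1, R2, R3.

Op 1: merge R2<->R0 -> R2=(0,0,0,0) R0=(0,0,0,0)
Op 2: merge R2<->R0 -> R2=(0,0,0,0) R0=(0,0,0,0)
Op 3: merge R2<->R3 -> R2=(0,0,0,0) R3=(0,0,0,0)
Op 4: merge R2<->R1 -> R2=(0,0,0,0) R1=(0,0,0,0)
Op 5: merge R3<->R2 -> R3=(0,0,0,0) R2=(0,0,0,0)
Op 6: inc R0 by 5 -> R0=(5,0,0,0) value=5

Answer: 0 0 0 0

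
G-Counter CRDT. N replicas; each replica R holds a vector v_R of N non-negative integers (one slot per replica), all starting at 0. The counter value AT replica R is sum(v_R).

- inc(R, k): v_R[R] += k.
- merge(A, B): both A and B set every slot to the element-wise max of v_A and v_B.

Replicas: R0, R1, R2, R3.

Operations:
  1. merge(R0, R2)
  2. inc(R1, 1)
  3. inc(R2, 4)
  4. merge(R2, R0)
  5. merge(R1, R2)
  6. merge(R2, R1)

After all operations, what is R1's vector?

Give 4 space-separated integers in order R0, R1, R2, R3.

Op 1: merge R0<->R2 -> R0=(0,0,0,0) R2=(0,0,0,0)
Op 2: inc R1 by 1 -> R1=(0,1,0,0) value=1
Op 3: inc R2 by 4 -> R2=(0,0,4,0) value=4
Op 4: merge R2<->R0 -> R2=(0,0,4,0) R0=(0,0,4,0)
Op 5: merge R1<->R2 -> R1=(0,1,4,0) R2=(0,1,4,0)
Op 6: merge R2<->R1 -> R2=(0,1,4,0) R1=(0,1,4,0)

Answer: 0 1 4 0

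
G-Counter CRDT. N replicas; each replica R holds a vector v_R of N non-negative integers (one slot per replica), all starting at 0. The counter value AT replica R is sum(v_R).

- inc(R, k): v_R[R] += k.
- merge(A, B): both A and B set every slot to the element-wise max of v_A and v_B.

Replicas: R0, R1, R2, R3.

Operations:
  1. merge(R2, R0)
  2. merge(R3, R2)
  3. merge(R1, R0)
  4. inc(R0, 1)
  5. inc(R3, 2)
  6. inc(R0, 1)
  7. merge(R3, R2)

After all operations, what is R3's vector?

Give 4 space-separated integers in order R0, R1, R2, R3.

Answer: 0 0 0 2

Derivation:
Op 1: merge R2<->R0 -> R2=(0,0,0,0) R0=(0,0,0,0)
Op 2: merge R3<->R2 -> R3=(0,0,0,0) R2=(0,0,0,0)
Op 3: merge R1<->R0 -> R1=(0,0,0,0) R0=(0,0,0,0)
Op 4: inc R0 by 1 -> R0=(1,0,0,0) value=1
Op 5: inc R3 by 2 -> R3=(0,0,0,2) value=2
Op 6: inc R0 by 1 -> R0=(2,0,0,0) value=2
Op 7: merge R3<->R2 -> R3=(0,0,0,2) R2=(0,0,0,2)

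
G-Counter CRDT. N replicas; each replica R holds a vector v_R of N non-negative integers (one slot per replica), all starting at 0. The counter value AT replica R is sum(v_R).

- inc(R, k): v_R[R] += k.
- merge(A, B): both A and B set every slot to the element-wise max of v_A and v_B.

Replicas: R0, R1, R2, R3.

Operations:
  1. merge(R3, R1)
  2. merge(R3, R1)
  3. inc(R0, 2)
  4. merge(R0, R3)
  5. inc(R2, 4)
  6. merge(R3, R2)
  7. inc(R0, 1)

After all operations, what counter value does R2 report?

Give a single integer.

Op 1: merge R3<->R1 -> R3=(0,0,0,0) R1=(0,0,0,0)
Op 2: merge R3<->R1 -> R3=(0,0,0,0) R1=(0,0,0,0)
Op 3: inc R0 by 2 -> R0=(2,0,0,0) value=2
Op 4: merge R0<->R3 -> R0=(2,0,0,0) R3=(2,0,0,0)
Op 5: inc R2 by 4 -> R2=(0,0,4,0) value=4
Op 6: merge R3<->R2 -> R3=(2,0,4,0) R2=(2,0,4,0)
Op 7: inc R0 by 1 -> R0=(3,0,0,0) value=3

Answer: 6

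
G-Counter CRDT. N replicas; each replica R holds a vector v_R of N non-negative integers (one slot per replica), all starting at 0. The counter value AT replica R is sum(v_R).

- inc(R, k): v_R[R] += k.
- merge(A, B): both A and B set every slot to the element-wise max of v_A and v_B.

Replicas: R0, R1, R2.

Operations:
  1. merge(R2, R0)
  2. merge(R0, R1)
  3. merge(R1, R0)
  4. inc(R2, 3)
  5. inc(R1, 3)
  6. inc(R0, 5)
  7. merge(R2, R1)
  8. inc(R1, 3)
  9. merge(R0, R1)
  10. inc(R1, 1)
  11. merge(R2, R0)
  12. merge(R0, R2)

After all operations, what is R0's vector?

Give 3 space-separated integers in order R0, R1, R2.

Answer: 5 6 3

Derivation:
Op 1: merge R2<->R0 -> R2=(0,0,0) R0=(0,0,0)
Op 2: merge R0<->R1 -> R0=(0,0,0) R1=(0,0,0)
Op 3: merge R1<->R0 -> R1=(0,0,0) R0=(0,0,0)
Op 4: inc R2 by 3 -> R2=(0,0,3) value=3
Op 5: inc R1 by 3 -> R1=(0,3,0) value=3
Op 6: inc R0 by 5 -> R0=(5,0,0) value=5
Op 7: merge R2<->R1 -> R2=(0,3,3) R1=(0,3,3)
Op 8: inc R1 by 3 -> R1=(0,6,3) value=9
Op 9: merge R0<->R1 -> R0=(5,6,3) R1=(5,6,3)
Op 10: inc R1 by 1 -> R1=(5,7,3) value=15
Op 11: merge R2<->R0 -> R2=(5,6,3) R0=(5,6,3)
Op 12: merge R0<->R2 -> R0=(5,6,3) R2=(5,6,3)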